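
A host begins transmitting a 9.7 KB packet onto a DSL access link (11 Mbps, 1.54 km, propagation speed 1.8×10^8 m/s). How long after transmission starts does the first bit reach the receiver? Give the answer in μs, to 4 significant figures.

First bit experiences only propagation delay: d/s = 1540/180000000 = 8.556 μs.

8.556 μs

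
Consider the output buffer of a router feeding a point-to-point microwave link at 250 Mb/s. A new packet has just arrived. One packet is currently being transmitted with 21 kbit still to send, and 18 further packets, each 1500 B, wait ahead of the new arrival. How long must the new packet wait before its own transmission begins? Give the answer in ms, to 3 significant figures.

0.948 ms

Each queued packet: L/R = 12000/250000000 = 0.048 ms.
18 queued → 0.864 ms.
Plus remaining 21000 bits of current packet: 0.084 ms.
Queuing delay = 0.948 ms.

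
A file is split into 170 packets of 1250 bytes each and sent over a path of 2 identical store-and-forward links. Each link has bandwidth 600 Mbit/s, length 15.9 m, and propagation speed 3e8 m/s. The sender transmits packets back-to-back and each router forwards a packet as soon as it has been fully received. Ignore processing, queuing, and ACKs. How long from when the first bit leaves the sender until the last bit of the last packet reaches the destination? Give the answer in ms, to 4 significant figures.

Per-hop transmission t_tx = L/R = 10000/600000000 = 0.0166667 ms.
Per-hop propagation t_prop = 15.9/300000000 = 5.3e-05 ms.
Pipeline fill: first packet needs 2·t_tx to clear all hops; remaining 169 packets each add one t_tx.
Total = (2+170-1)·t_tx + 2·t_prop = 171·0.0166667 + 2·5.3e-05 = 2.850 ms.

2.850 ms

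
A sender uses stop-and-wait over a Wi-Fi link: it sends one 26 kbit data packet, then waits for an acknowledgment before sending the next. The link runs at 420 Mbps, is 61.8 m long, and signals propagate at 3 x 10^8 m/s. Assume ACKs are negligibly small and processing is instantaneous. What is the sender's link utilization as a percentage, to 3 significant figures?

99.3 %

t_tx = L/R = 26000/420000000 = 6.19048e-05 s.
t_prop = 61.8/300000000 = 2.06e-07 s; RTT = 4.12e-07 s.
Cycle = t_tx + RTT = 6.23168e-05 s.
Utilization = t_tx / cycle = 6.19048e-05/6.23168e-05 = 99.3 %.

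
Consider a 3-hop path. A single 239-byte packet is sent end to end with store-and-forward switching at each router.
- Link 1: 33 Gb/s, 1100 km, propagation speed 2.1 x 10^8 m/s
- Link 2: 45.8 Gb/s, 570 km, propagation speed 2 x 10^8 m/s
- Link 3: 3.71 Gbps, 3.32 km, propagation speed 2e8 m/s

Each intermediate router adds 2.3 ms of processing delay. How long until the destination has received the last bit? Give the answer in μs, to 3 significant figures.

L = 239 × 8 = 1912 bits.
Transmission delays (L/R per hop): 0.0579394, 0.0417467, 0.515364 μs; sum = 0.61505 μs.
Propagation delays (d/s per hop): 5238.1, 2850, 16.6 μs; sum = 8104.7 μs.
Processing at 2 router(s): 2 × 2.3 ms = 4600 μs.
End-to-end = 12700 μs.

12700 μs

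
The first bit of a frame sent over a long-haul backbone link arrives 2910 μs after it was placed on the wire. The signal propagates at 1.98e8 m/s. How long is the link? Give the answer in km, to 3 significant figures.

576 km

d = s × t_prop = 198000000 × 0.00291 = 576 km.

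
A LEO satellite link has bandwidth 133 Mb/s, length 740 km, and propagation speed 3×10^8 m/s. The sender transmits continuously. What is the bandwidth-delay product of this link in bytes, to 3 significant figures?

41000 bytes

Propagation delay = 740000 / 300000000 = 0.00246667 s.
BDP = R × t_prop = 133000000 × 0.00246667 = 328067 bits.
In bytes: 328067/8 = 41000 bytes.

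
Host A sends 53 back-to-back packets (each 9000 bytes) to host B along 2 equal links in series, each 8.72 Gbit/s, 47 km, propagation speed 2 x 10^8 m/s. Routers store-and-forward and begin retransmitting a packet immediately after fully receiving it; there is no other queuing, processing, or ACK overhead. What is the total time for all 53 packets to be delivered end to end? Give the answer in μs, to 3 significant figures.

Per-hop transmission t_tx = L/R = 72000/8720000000 = 8.25688 μs.
Per-hop propagation t_prop = 47000/200000000 = 235 μs.
Pipeline fill: first packet needs 2·t_tx to clear all hops; remaining 52 packets each add one t_tx.
Total = (2+53-1)·t_tx + 2·t_prop = 54·8.25688 + 2·235 = 916 μs.

916 μs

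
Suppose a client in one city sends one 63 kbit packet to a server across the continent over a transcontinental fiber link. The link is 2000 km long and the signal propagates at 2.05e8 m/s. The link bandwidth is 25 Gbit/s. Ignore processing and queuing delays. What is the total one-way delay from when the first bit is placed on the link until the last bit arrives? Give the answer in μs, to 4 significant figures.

L = 63000 bits.
Transmission delay = L/R = 63000 / 25000000000 = 2.52 μs.
Propagation delay = d/s = 2000000 m / 2.05e+08 m/s = 9756.1 μs.
Total = 9759 μs.

9759 μs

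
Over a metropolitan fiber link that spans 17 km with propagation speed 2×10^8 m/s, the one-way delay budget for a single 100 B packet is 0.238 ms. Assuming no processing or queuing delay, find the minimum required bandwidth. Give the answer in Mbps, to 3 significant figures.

L = 800 bits.
Propagation delay = 17000 / 200000000 = 0.085 ms.
Transmission budget = 0.238 − 0.085 = 0.153 ms.
R ≥ L / t_tx = 800 bits / 0.000153 s = 5.23 Mbps.

5.23 Mbps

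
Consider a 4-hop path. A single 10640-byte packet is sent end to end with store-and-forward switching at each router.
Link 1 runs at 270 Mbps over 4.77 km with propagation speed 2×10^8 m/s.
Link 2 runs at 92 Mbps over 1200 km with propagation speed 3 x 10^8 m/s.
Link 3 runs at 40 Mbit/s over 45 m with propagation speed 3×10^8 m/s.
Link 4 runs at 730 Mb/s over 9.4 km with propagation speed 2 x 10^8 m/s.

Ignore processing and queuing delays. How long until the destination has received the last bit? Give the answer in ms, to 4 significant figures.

L = 10640 × 8 = 85120 bits.
Transmission delays (L/R per hop): 0.315259, 0.925217, 2.128, 0.116603 ms; sum = 3.48508 ms.
Propagation delays (d/s per hop): 0.02385, 4, 0.00015, 0.047 ms; sum = 4.071 ms.
End-to-end = 7.556 ms.

7.556 ms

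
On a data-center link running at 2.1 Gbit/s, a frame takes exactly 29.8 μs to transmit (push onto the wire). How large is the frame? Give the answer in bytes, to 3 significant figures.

7820 bytes

L = R × t_tx = 2100000000 b/s × 2.98e-05 s = 62580 bits.
In bytes: 62580 / 8 = 7820 bytes.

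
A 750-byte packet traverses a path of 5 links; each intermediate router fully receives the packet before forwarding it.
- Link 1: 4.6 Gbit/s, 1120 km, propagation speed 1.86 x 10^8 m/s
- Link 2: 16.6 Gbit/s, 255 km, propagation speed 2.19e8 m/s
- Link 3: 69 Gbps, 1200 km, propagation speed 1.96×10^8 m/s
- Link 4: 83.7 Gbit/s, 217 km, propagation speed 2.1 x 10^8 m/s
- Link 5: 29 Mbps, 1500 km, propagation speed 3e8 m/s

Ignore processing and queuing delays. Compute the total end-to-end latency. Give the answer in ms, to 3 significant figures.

L = 750 × 8 = 6000 bits.
Transmission delays (L/R per hop): 0.00130435, 0.000361446, 8.69565e-05, 7.16846e-05, 0.206897 ms; sum = 0.208721 ms.
Propagation delays (d/s per hop): 6.02151, 1.16438, 6.12245, 1.03333, 5 ms; sum = 19.3417 ms.
End-to-end = 19.6 ms.

19.6 ms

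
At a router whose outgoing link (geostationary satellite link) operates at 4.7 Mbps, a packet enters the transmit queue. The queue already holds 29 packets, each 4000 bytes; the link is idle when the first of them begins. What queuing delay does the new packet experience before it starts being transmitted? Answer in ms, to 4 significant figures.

Each queued packet: L/R = 32000/4700000 = 6.80851 ms.
29 queued → 197.447 ms.
Queuing delay = 197.4 ms.

197.4 ms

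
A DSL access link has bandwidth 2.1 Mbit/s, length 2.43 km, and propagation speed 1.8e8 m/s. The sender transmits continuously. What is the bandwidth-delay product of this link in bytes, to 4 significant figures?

Propagation delay = 2430 / 180000000 = 1.35e-05 s.
BDP = R × t_prop = 2100000 × 1.35e-05 = 28.35 bits.
In bytes: 28.35/8 = 3.544 bytes.

3.544 bytes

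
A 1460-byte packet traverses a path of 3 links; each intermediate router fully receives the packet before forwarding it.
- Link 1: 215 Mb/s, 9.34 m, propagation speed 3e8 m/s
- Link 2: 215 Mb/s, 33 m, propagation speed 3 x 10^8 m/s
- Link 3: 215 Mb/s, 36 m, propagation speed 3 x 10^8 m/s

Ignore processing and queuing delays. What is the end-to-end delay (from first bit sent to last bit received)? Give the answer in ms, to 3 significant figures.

0.163 ms

L = 1460 × 8 = 11680 bits.
Transmission delay per hop = L/R = 11680/215000000 = 0.0543256 ms; 3 hops → 0.162977 ms.
Propagation delays (d/s per hop): 3.11333e-05, 0.00011, 0.00012 ms; sum = 0.000261133 ms.
End-to-end = 0.163 ms.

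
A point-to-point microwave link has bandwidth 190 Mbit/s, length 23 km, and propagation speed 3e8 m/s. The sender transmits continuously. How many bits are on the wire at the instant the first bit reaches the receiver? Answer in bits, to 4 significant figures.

14570 bits

Propagation delay = 23000 / 300000000 = 7.66667e-05 s.
BDP = R × t_prop = 190000000 × 7.66667e-05 = 14566.7 bits.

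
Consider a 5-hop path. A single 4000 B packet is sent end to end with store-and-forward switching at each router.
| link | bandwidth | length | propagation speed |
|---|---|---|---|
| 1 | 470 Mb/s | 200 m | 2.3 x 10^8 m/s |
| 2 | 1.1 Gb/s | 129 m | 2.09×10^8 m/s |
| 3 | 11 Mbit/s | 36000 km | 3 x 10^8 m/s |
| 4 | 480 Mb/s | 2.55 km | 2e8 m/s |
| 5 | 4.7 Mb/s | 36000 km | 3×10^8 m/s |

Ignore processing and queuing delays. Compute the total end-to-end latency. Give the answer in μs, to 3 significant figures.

L = 4000 × 8 = 32000 bits.
Transmission delays (L/R per hop): 68.0851, 29.0909, 2909.09, 66.6667, 6808.51 μs; sum = 9881.44 μs.
Propagation delays (d/s per hop): 0.869565, 0.617225, 120000, 12.75, 120000 μs; sum = 240014 μs.
End-to-end = 250000 μs.

250000 μs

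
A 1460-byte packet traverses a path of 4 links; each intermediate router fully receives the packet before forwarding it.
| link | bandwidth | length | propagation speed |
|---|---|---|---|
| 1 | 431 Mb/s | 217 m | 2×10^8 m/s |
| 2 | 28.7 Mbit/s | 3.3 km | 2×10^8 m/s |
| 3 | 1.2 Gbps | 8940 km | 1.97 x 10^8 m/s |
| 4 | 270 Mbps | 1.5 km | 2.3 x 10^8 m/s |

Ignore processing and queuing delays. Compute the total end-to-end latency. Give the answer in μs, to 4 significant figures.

45890 μs

L = 1460 × 8 = 11680 bits.
Transmission delays (L/R per hop): 27.0998, 406.969, 9.73333, 43.2593 μs; sum = 487.061 μs.
Propagation delays (d/s per hop): 1.085, 16.5, 45380.7, 6.52174 μs; sum = 45404.8 μs.
End-to-end = 45890 μs.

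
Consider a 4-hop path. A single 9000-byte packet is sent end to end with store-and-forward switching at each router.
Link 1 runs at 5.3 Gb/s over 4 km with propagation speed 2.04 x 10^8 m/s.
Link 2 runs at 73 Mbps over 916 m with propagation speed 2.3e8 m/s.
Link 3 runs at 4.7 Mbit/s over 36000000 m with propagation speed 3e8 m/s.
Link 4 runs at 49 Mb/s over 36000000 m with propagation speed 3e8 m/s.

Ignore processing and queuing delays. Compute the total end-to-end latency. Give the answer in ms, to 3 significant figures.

258 ms

L = 9000 × 8 = 72000 bits.
Transmission delays (L/R per hop): 0.0135849, 0.986301, 15.3191, 1.46939 ms; sum = 17.7884 ms.
Propagation delays (d/s per hop): 0.0196078, 0.00398261, 120, 120 ms; sum = 240.024 ms.
End-to-end = 258 ms.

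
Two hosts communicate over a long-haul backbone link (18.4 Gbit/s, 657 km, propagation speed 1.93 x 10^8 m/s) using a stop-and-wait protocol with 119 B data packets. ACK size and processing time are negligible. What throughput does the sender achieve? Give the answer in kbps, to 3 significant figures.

140 kbps

t_tx = L/R = 952/18400000000 = 5.17391e-08 s.
t_prop = 657000/193000000 = 0.00340415 s; RTT = 0.00680829 s.
Cycle = t_tx + RTT = 0.00680834 s.
Throughput = L / cycle = 952 / 0.00680834 = 140 kbps.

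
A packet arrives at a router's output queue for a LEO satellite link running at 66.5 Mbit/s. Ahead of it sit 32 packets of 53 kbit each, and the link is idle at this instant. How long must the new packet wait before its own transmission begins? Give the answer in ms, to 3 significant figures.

25.5 ms

Each queued packet: L/R = 53000/66500000 = 0.796992 ms.
32 queued → 25.5038 ms.
Queuing delay = 25.5 ms.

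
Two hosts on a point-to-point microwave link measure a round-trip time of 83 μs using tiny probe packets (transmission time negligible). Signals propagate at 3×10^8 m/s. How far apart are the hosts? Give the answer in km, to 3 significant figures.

12.5 km

One-way propagation = RTT/2 = 41.5 μs.
d = s × t = 300000000 × 4.15e-05 = 12.5 km.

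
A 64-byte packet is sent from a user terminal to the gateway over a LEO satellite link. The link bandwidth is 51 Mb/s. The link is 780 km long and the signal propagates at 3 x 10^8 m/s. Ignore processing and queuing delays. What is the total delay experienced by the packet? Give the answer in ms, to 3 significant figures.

L = 64 × 8 = 512 bits.
Transmission delay = L/R = 512 / 51000000 = 0.0100392 ms.
Propagation delay = d/s = 780000 m / 300000000 m/s = 2.6 ms.
Total = 2.61 ms.

2.61 ms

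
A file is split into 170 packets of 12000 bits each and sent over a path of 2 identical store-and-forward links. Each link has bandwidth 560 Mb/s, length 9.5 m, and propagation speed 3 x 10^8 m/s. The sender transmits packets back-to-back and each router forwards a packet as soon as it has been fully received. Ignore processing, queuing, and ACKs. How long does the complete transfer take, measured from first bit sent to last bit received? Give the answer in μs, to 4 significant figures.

3664 μs

Per-hop transmission t_tx = L/R = 12000/560000000 = 21.4286 μs.
Per-hop propagation t_prop = 9.5/300000000 = 0.0316667 μs.
Pipeline fill: first packet needs 2·t_tx to clear all hops; remaining 169 packets each add one t_tx.
Total = (2+170-1)·t_tx + 2·t_prop = 171·21.4286 + 2·0.0316667 = 3664 μs.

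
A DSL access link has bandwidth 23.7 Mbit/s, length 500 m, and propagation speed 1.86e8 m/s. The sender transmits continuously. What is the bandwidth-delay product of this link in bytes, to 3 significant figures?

Propagation delay = 500 / 186000000 = 2.68817e-06 s.
BDP = R × t_prop = 23700000 × 2.68817e-06 = 63.7097 bits.
In bytes: 63.7097/8 = 7.96 bytes.

7.96 bytes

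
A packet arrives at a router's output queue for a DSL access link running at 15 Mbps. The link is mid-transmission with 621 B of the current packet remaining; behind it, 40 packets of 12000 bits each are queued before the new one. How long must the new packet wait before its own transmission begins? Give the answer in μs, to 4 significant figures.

Each queued packet: L/R = 12000/15000000 = 800 μs.
40 queued → 32000 μs.
Plus remaining 4968 bits of current packet: 331.2 μs.
Queuing delay = 32330 μs.

32330 μs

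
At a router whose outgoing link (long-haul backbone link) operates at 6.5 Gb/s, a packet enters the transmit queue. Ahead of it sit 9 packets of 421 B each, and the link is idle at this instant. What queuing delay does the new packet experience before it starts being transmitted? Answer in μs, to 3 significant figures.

Each queued packet: L/R = 3368/6500000000 = 0.518154 μs.
9 queued → 4.66338 μs.
Queuing delay = 4.66 μs.

4.66 μs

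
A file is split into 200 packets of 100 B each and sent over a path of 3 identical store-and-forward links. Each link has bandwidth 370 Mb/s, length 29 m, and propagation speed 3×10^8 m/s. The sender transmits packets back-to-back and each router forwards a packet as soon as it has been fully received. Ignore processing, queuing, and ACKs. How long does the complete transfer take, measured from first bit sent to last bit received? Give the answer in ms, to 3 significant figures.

0.437 ms

Per-hop transmission t_tx = L/R = 800/370000000 = 0.00216216 ms.
Per-hop propagation t_prop = 29/300000000 = 9.66667e-05 ms.
Pipeline fill: first packet needs 3·t_tx to clear all hops; remaining 199 packets each add one t_tx.
Total = (3+200-1)·t_tx + 3·t_prop = 202·0.00216216 + 3·9.66667e-05 = 0.437 ms.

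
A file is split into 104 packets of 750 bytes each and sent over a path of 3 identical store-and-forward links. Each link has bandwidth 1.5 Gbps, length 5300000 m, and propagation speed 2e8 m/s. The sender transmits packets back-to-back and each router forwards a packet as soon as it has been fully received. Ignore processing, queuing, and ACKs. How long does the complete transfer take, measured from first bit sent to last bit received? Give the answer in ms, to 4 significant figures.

79.92 ms

Per-hop transmission t_tx = L/R = 6000/1500000000 = 0.004 ms.
Per-hop propagation t_prop = 5300000/200000000 = 26.5 ms.
Pipeline fill: first packet needs 3·t_tx to clear all hops; remaining 103 packets each add one t_tx.
Total = (3+104-1)·t_tx + 3·t_prop = 106·0.004 + 3·26.5 = 79.92 ms.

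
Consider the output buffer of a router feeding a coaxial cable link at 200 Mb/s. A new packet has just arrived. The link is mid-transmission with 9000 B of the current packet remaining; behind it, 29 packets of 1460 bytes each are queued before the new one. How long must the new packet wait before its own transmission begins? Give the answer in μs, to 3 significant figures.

2050 μs

Each queued packet: L/R = 11680/200000000 = 58.4 μs.
29 queued → 1693.6 μs.
Plus remaining 72000 bits of current packet: 360 μs.
Queuing delay = 2050 μs.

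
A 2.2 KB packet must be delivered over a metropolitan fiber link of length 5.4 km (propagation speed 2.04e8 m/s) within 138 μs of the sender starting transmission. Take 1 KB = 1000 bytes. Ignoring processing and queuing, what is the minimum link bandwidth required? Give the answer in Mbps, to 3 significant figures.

158 Mbps

L = 17600 bits.
Propagation delay = 5400 / 204000000 = 26.4706 μs.
Transmission budget = 138 − 26.4706 = 111.529 μs.
R ≥ L / t_tx = 17600 bits / 0.000111529 s = 158 Mbps.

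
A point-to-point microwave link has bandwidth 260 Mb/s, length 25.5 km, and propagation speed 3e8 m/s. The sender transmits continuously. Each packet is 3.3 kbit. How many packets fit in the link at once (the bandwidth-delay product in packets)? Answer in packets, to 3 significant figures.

Propagation delay = 25500 / 300000000 = 8.5e-05 s.
BDP = R × t_prop = 260000000 × 8.5e-05 = 22100 bits.
In packets of 3300 bits: 6.70 packets.

6.70 packets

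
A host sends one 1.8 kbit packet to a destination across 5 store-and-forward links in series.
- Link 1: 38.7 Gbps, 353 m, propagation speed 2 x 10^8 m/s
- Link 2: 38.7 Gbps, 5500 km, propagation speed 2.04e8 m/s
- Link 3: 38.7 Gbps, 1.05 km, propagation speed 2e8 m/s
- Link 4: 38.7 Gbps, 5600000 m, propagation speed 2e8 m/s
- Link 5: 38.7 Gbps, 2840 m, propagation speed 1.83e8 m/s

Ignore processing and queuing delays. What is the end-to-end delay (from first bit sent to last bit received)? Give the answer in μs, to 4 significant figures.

L = 1800 bits.
Transmission delay per hop = L/R = 1800/38700000000 = 0.0465116 μs; 5 hops → 0.232558 μs.
Propagation delays (d/s per hop): 1.765, 26960.8, 5.25, 28000, 15.5191 μs; sum = 54983.3 μs.
End-to-end = 54980 μs.

54980 μs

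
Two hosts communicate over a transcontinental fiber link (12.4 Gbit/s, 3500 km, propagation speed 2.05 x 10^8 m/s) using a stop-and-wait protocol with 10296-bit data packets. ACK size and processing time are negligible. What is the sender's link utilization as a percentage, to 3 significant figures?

0.00243 %

t_tx = L/R = 10296/12400000000 = 8.30323e-07 s.
t_prop = 3500000/2.05e+08 = 0.0170732 s; RTT = 0.0341463 s.
Cycle = t_tx + RTT = 0.0341472 s.
Utilization = t_tx / cycle = 8.30323e-07/0.0341472 = 0.00243 %.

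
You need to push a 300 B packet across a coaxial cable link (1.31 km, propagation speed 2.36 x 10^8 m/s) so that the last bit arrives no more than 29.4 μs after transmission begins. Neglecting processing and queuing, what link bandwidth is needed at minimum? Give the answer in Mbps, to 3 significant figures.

101 Mbps

L = 2400 bits.
Propagation delay = 1310 / 236000000 = 5.55085 μs.
Transmission budget = 29.4 − 5.55085 = 23.8492 μs.
R ≥ L / t_tx = 2400 bits / 2.38492e-05 s = 101 Mbps.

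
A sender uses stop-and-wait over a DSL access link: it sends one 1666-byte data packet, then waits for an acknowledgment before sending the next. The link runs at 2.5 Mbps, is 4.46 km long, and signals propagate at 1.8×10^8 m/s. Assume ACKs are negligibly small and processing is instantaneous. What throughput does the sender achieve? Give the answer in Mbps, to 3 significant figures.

t_tx = L/R = 13328/2500000 = 0.0053312 s.
t_prop = 4460/180000000 = 2.47778e-05 s; RTT = 4.95556e-05 s.
Cycle = t_tx + RTT = 0.00538076 s.
Throughput = L / cycle = 13328 / 0.00538076 = 2.48 Mbps.

2.48 Mbps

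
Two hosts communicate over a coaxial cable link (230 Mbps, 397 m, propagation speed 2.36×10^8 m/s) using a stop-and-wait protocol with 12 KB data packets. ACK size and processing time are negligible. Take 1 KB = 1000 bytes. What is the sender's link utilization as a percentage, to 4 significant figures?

99.20 %

t_tx = L/R = 96000/230000000 = 0.000417391 s.
t_prop = 397/236000000 = 1.6822e-06 s; RTT = 3.36441e-06 s.
Cycle = t_tx + RTT = 0.000420756 s.
Utilization = t_tx / cycle = 0.000417391/0.000420756 = 99.20 %.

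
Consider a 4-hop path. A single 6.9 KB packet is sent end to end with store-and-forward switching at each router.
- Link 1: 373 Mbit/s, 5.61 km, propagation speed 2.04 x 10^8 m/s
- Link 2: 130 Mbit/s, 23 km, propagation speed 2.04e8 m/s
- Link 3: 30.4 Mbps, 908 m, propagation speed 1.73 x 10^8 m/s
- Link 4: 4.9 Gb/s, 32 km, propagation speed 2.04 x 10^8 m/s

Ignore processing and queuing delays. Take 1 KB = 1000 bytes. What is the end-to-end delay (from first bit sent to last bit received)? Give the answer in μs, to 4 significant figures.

L = 55200 bits.
Transmission delays (L/R per hop): 147.989, 424.615, 1815.79, 11.2653 μs; sum = 2399.66 μs.
Propagation delays (d/s per hop): 27.5, 112.745, 5.24855, 156.863 μs; sum = 302.356 μs.
End-to-end = 2702 μs.

2702 μs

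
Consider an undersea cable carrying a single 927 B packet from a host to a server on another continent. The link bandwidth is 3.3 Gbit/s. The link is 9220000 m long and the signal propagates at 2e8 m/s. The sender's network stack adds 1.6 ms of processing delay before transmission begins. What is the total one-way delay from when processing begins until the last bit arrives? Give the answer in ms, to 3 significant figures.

47.7 ms

L = 927 × 8 = 7416 bits.
Transmission delay = L/R = 7416 / 3300000000 = 0.00224727 ms.
Propagation delay = d/s = 9220000 m / 200000000 m/s = 46.1 ms.
Plus processing delay 1.6 ms = 1.6 ms.
Total = 47.7 ms.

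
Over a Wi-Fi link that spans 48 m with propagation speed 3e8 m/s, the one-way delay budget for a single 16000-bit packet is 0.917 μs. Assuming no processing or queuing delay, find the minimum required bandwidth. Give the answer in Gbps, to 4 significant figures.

Propagation delay = 48 / 300000000 = 0.16 μs.
Transmission budget = 0.917 − 0.16 = 0.757 μs.
R ≥ L / t_tx = 16000 bits / 7.57e-07 s = 21.14 Gbps.

21.14 Gbps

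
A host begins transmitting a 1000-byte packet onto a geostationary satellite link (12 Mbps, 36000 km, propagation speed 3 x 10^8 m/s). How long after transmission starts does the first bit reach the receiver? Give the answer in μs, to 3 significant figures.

120000 μs

First bit experiences only propagation delay: d/s = 36000000/300000000 = 120000 μs.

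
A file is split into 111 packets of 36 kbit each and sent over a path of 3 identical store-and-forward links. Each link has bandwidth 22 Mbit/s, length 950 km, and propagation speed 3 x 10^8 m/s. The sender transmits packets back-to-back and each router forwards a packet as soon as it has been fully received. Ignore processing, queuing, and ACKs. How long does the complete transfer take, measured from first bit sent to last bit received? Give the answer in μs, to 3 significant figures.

Per-hop transmission t_tx = L/R = 36000/22000000 = 1636.36 μs.
Per-hop propagation t_prop = 950000/300000000 = 3166.67 μs.
Pipeline fill: first packet needs 3·t_tx to clear all hops; remaining 110 packets each add one t_tx.
Total = (3+111-1)·t_tx + 3·t_prop = 113·1636.36 + 3·3166.67 = 194000 μs.

194000 μs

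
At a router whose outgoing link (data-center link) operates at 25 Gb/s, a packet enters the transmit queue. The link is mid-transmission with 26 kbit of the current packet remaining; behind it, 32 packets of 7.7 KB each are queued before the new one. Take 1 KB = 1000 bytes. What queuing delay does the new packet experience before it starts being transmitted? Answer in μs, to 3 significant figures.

Each queued packet: L/R = 61600/25000000000 = 2.464 μs.
32 queued → 78.848 μs.
Plus remaining 26000 bits of current packet: 1.04 μs.
Queuing delay = 79.9 μs.

79.9 μs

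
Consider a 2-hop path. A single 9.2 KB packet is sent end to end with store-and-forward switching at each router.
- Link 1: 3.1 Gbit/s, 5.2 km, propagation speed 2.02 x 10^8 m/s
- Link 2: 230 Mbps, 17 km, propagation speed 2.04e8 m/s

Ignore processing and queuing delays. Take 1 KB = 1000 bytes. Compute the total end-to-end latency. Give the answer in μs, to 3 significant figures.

L = 73600 bits.
Transmission delays (L/R per hop): 23.7419, 320 μs; sum = 343.742 μs.
Propagation delays (d/s per hop): 25.7426, 83.3333 μs; sum = 109.076 μs.
End-to-end = 453 μs.

453 μs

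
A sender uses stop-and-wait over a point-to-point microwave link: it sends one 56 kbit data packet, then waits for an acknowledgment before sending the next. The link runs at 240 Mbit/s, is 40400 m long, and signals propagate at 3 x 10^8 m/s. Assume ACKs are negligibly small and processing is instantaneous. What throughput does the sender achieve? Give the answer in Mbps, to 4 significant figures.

t_tx = L/R = 56000/240000000 = 0.000233333 s.
t_prop = 40400/300000000 = 0.000134667 s; RTT = 0.000269333 s.
Cycle = t_tx + RTT = 0.000502667 s.
Throughput = L / cycle = 56000 / 0.000502667 = 111.4 Mbps.

111.4 Mbps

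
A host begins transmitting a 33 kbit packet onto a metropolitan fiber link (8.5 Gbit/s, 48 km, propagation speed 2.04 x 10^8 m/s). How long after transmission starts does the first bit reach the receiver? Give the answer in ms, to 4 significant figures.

0.2353 ms

First bit experiences only propagation delay: d/s = 48000/204000000 = 0.2353 ms.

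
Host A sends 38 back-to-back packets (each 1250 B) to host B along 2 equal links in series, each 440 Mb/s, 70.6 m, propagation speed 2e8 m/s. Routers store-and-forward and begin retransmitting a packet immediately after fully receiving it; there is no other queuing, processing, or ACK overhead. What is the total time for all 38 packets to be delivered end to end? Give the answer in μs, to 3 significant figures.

887 μs

Per-hop transmission t_tx = L/R = 10000/440000000 = 22.7273 μs.
Per-hop propagation t_prop = 70.6/200000000 = 0.353 μs.
Pipeline fill: first packet needs 2·t_tx to clear all hops; remaining 37 packets each add one t_tx.
Total = (2+38-1)·t_tx + 2·t_prop = 39·22.7273 + 2·0.353 = 887 μs.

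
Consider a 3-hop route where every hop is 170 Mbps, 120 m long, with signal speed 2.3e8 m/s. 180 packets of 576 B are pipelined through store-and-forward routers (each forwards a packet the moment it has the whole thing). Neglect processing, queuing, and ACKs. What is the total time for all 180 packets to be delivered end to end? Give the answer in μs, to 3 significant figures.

Per-hop transmission t_tx = L/R = 4608/170000000 = 27.1059 μs.
Per-hop propagation t_prop = 120/2.3e+08 = 0.521739 μs.
Pipeline fill: first packet needs 3·t_tx to clear all hops; remaining 179 packets each add one t_tx.
Total = (3+180-1)·t_tx + 3·t_prop = 182·27.1059 + 3·0.521739 = 4930 μs.

4930 μs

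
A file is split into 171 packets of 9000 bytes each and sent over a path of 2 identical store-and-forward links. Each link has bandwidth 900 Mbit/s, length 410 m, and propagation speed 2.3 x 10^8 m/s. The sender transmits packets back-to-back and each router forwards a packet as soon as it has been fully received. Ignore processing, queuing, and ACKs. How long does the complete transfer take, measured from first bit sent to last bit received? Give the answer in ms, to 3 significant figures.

13.8 ms

Per-hop transmission t_tx = L/R = 72000/900000000 = 0.08 ms.
Per-hop propagation t_prop = 410/2.3e+08 = 0.00178261 ms.
Pipeline fill: first packet needs 2·t_tx to clear all hops; remaining 170 packets each add one t_tx.
Total = (2+171-1)·t_tx + 2·t_prop = 172·0.08 + 2·0.00178261 = 13.8 ms.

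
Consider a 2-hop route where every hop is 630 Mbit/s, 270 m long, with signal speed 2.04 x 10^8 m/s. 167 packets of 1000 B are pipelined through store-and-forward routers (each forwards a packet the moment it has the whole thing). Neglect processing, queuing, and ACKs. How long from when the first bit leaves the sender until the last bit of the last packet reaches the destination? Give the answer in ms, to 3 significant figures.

Per-hop transmission t_tx = L/R = 8000/630000000 = 0.0126984 ms.
Per-hop propagation t_prop = 270/204000000 = 0.00132353 ms.
Pipeline fill: first packet needs 2·t_tx to clear all hops; remaining 166 packets each add one t_tx.
Total = (2+167-1)·t_tx + 2·t_prop = 168·0.0126984 + 2·0.00132353 = 2.14 ms.

2.14 ms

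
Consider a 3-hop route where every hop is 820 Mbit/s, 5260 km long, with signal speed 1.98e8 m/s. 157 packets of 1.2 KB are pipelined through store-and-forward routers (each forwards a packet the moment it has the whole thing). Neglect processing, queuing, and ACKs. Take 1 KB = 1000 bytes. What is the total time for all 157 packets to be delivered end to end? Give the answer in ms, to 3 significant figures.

Per-hop transmission t_tx = L/R = 9600/820000000 = 0.0117073 ms.
Per-hop propagation t_prop = 5260000/198000000 = 26.5657 ms.
Pipeline fill: first packet needs 3·t_tx to clear all hops; remaining 156 packets each add one t_tx.
Total = (3+157-1)·t_tx + 3·t_prop = 159·0.0117073 + 3·26.5657 = 81.6 ms.

81.6 ms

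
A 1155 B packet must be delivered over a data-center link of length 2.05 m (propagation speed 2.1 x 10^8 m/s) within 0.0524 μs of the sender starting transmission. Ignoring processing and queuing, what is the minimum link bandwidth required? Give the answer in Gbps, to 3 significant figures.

217 Gbps

L = 9240 bits.
Propagation delay = 2.05 / 210000000 = 0.0097619 μs.
Transmission budget = 0.0524 − 0.0097619 = 0.0426381 μs.
R ≥ L / t_tx = 9240 bits / 4.26381e-08 s = 217 Gbps.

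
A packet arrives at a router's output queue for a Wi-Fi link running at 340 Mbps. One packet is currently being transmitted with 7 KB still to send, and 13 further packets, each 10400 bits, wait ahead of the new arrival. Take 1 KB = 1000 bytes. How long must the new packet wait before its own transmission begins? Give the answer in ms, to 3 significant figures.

Each queued packet: L/R = 10400/340000000 = 0.0305882 ms.
13 queued → 0.397647 ms.
Plus remaining 56000 bits of current packet: 0.164706 ms.
Queuing delay = 0.562 ms.

0.562 ms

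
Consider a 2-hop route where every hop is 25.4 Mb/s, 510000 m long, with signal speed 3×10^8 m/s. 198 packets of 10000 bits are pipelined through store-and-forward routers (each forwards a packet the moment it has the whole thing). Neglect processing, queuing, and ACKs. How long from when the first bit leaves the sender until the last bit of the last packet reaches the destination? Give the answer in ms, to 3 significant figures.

Per-hop transmission t_tx = L/R = 10000/25400000 = 0.393701 ms.
Per-hop propagation t_prop = 510000/300000000 = 1.7 ms.
Pipeline fill: first packet needs 2·t_tx to clear all hops; remaining 197 packets each add one t_tx.
Total = (2+198-1)·t_tx + 2·t_prop = 199·0.393701 + 2·1.7 = 81.7 ms.

81.7 ms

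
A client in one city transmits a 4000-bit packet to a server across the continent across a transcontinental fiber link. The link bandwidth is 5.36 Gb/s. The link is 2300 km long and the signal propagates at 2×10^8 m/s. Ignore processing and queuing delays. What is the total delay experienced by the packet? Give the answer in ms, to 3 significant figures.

Transmission delay = L/R = 4000 / 5360000000 = 0.000746269 ms.
Propagation delay = d/s = 2300000 m / 200000000 m/s = 11.5 ms.
Total = 11.5 ms.

11.5 ms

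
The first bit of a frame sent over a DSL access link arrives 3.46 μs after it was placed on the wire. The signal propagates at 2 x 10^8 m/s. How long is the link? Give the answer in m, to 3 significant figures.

692 m

d = s × t_prop = 200000000 × 3.46e-06 = 692 m.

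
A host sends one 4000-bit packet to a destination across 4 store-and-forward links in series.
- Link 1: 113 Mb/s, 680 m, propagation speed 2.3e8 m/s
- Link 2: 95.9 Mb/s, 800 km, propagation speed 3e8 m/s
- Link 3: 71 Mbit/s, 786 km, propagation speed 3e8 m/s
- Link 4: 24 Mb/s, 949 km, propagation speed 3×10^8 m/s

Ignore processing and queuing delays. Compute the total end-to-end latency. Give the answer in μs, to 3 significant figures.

Transmission delays (L/R per hop): 35.3982, 41.7101, 56.338, 166.667 μs; sum = 300.113 μs.
Propagation delays (d/s per hop): 2.95652, 2666.67, 2620, 3163.33 μs; sum = 8452.96 μs.
End-to-end = 8750 μs.

8750 μs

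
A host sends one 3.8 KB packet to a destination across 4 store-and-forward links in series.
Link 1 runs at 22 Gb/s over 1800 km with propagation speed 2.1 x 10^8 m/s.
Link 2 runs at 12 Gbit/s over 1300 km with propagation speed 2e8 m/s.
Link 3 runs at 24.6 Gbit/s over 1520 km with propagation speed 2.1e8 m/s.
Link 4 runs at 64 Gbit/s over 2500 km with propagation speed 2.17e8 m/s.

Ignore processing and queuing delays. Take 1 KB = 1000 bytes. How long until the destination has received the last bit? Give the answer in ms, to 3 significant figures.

L = 30400 bits.
Transmission delays (L/R per hop): 0.00138182, 0.00253333, 0.00123577, 0.000475 ms; sum = 0.00562592 ms.
Propagation delays (d/s per hop): 8.57143, 6.5, 7.2381, 11.5207 ms; sum = 33.8303 ms.
End-to-end = 33.8 ms.

33.8 ms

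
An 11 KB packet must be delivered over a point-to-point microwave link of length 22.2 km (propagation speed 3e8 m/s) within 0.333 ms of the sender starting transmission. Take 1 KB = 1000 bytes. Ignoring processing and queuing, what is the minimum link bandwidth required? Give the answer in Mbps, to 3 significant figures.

340 Mbps

L = 88000 bits.
Propagation delay = 22200 / 300000000 = 0.074 ms.
Transmission budget = 0.333 − 0.074 = 0.259 ms.
R ≥ L / t_tx = 88000 bits / 0.000259 s = 340 Mbps.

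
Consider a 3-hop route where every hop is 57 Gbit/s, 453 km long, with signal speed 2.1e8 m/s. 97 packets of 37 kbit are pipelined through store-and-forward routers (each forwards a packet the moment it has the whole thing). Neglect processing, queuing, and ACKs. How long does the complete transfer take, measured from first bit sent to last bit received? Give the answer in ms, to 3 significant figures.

Per-hop transmission t_tx = L/R = 37000/57000000000 = 0.000649123 ms.
Per-hop propagation t_prop = 453000/210000000 = 2.15714 ms.
Pipeline fill: first packet needs 3·t_tx to clear all hops; remaining 96 packets each add one t_tx.
Total = (3+97-1)·t_tx + 3·t_prop = 99·0.000649123 + 3·2.15714 = 6.54 ms.

6.54 ms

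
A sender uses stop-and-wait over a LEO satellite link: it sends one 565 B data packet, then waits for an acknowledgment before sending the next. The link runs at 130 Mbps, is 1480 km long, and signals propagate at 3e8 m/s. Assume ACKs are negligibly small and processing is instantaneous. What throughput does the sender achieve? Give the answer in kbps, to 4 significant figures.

t_tx = L/R = 4520/130000000 = 3.47692e-05 s.
t_prop = 1480000/300000000 = 0.00493333 s; RTT = 0.00986667 s.
Cycle = t_tx + RTT = 0.00990144 s.
Throughput = L / cycle = 4520 / 0.00990144 = 456.5 kbps.

456.5 kbps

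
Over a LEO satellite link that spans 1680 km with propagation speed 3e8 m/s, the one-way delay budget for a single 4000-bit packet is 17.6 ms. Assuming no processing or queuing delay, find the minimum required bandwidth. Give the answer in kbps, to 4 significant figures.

Propagation delay = 1680000 / 300000000 = 5.6 ms.
Transmission budget = 17.6 − 5.6 = 12 ms.
R ≥ L / t_tx = 4000 bits / 0.012 s = 333.3 kbps.

333.3 kbps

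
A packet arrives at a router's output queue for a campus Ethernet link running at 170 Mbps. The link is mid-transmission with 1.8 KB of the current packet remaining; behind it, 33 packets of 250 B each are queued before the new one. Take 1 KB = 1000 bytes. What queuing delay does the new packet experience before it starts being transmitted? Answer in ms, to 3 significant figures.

0.473 ms

Each queued packet: L/R = 2000/170000000 = 0.0117647 ms.
33 queued → 0.388235 ms.
Plus remaining 14400 bits of current packet: 0.0847059 ms.
Queuing delay = 0.473 ms.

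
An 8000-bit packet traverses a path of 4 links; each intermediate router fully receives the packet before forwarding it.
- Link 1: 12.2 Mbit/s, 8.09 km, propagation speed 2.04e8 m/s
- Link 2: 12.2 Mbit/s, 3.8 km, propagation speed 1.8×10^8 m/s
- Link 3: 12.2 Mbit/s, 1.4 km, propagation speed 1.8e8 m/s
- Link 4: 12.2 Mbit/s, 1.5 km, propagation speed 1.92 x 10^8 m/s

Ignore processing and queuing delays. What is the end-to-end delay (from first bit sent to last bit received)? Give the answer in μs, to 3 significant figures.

2700 μs

Transmission delay per hop = L/R = 8000/12200000 = 655.738 μs; 4 hops → 2622.95 μs.
Propagation delays (d/s per hop): 39.6569, 21.1111, 7.77778, 7.8125 μs; sum = 76.3583 μs.
End-to-end = 2700 μs.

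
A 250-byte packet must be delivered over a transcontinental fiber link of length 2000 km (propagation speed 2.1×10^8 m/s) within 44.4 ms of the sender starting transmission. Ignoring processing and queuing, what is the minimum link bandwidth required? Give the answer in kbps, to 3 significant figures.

57.3 kbps

L = 2000 bits.
Propagation delay = 2000000 / 210000000 = 9.52381 ms.
Transmission budget = 44.4 − 9.52381 = 34.8762 ms.
R ≥ L / t_tx = 2000 bits / 0.0348762 s = 57.3 kbps.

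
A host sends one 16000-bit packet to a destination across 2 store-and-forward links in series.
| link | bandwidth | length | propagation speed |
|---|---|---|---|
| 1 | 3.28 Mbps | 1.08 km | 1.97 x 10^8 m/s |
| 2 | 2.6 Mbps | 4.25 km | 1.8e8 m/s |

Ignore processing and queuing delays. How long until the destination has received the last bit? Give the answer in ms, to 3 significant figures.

11.1 ms

Transmission delays (L/R per hop): 4.87805, 6.15385 ms; sum = 11.0319 ms.
Propagation delays (d/s per hop): 0.00548223, 0.0236111 ms; sum = 0.0290933 ms.
End-to-end = 11.1 ms.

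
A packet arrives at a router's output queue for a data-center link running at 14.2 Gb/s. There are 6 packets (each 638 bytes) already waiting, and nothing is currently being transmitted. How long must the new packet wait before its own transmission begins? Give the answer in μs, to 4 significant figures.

2.157 μs

Each queued packet: L/R = 5104/14200000000 = 0.359437 μs.
6 queued → 2.15662 μs.
Queuing delay = 2.157 μs.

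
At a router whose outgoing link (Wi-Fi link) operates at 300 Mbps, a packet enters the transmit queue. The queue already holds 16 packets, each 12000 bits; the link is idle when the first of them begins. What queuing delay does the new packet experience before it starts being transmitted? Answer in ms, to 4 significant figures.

Each queued packet: L/R = 12000/300000000 = 0.04 ms.
16 queued → 0.64 ms.
Queuing delay = 0.6400 ms.

0.6400 ms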